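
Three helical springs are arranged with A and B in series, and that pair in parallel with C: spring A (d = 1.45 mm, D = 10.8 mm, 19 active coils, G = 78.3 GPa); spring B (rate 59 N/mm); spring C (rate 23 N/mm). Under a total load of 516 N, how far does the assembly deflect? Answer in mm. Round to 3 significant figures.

20.8 mm

k_A = Gd⁴/(8D³N_a) = (78.3×10³)(1.45⁴)/(8·10.8³·19) = 1.8077 N/mm
Springs A,B series: k_AB = 1/(1/1.8077+1/59) = 1.7539 N/mm; parallel with C: k_eq = 1.7539+23 = 24.754 N/mm
δ = F/k_eq = 516/24.754 = 20.845 mm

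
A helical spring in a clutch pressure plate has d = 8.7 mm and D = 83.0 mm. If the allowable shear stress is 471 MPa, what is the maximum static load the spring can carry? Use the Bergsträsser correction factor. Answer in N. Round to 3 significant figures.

C = D/d = 83.0/8.7 = 9.5402
K_B = (4C+2)/(4C−3) = 40.161/35.161 = 1.1422
τ_max = K·8FD/(πd³) → F_max = τ_allow·πd³/(8DK)
F_max = 471·π·8.7³/(8·83.0·1.1422) = 9.7438e+05/758.42 = 1284.7 N

1280 N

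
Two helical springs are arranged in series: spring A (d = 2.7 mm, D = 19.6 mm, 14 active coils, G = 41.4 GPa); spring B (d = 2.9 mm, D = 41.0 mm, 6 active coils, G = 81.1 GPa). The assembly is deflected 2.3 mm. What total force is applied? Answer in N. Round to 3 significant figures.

k_A = Gd⁴/(8D³N_a) = (41.4×10³)(2.7⁴)/(8·19.6³·14) = 2.609 N/mm
k_B = Gd⁴/(8D³N_a) = (81.1×10³)(2.9⁴)/(8·41.0³·6) = 1.7339 N/mm
Series: 1/k_eq = 1/2.609 + 1/1.7339 = 0.96003; k_eq = 1.0416 N/mm
F = k_eq·δ = 1.0416·2.3 = 2.3958 N

2.40 N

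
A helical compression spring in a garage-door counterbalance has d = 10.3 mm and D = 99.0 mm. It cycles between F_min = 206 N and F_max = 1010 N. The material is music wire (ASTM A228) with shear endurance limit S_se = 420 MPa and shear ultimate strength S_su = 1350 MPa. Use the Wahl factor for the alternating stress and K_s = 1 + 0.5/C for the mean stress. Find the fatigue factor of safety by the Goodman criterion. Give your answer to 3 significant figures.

2.75

C = D/d = 99.0/10.3 = 9.6117; K_W = (4C−1)/(4C−4)+0.615/C = 1.1511; K_s = 1+0.5/C = 1.0520
F_a = (F_max−F_min)/2 = 402 N; F_m = (F_max+F_min)/2 = 608 N
τ_a = K_W·8F_aD/(πd³) = 1.1511 × 92.745 = 106.76 MPa
τ_m = K_s·8F_mD/(πd³) = 1.0520 × 140.27 = 147.57 MPa
Goodman: 1/n_f = τ_a/S_se + τ_m/S_su = 106.76/420 + 147.57/1350 = 0.25418 + 0.10931 = 0.36349
n_f = 1/0.36349 = 2.751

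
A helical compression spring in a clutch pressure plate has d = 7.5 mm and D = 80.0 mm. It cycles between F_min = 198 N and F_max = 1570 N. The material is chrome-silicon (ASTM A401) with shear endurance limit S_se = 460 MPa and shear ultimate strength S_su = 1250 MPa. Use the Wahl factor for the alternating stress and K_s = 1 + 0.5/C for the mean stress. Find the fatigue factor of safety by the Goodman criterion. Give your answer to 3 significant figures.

0.851

C = D/d = 80.0/7.5 = 10.6667; K_W = (4C−1)/(4C−4)+0.615/C = 1.1352; K_s = 1+0.5/C = 1.0469
F_a = (F_max−F_min)/2 = 686 N; F_m = (F_max+F_min)/2 = 884 N
τ_a = K_W·8F_aD/(πd³) = 1.1352 × 331.26 = 376.06 MPa
τ_m = K_s·8F_mD/(πd³) = 1.0469 × 426.87 = 446.88 MPa
Goodman: 1/n_f = τ_a/S_se + τ_m/S_su = 376.06/460 + 446.88/1250 = 0.81753 + 0.35751 = 1.175
n_f = 1/1.175 = 0.851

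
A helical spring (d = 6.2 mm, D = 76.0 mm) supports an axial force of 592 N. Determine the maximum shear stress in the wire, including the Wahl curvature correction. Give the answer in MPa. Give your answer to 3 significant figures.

Spring index C = D/d = 76.0/6.2 = 12.2581
K_W = (4C−1)/(4C−4) + 0.615/C = 48.032/45.032 + 0.0502 = 1.1168
τ₀ = 8FD/(πd³) = 8·592·76.0/(π·6.2³) = 359936/748.73 = 480.73 MPa
τ_max = K·τ₀ = 1.1168 × 480.73 = 536.87 MPa

537 MPa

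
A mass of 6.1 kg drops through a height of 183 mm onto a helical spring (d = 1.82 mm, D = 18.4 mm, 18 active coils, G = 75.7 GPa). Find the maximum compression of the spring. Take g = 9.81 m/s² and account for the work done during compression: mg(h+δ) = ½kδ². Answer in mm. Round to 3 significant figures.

231 mm

k = Gd⁴/(8D³N_a) = (75.7×10³)(1.82⁴)/(8·18.4³·18) = 0.9259 N/mm
W = mg = 6.1 × 9.81 = 59.841 N
½kδ² − Wδ − Wh = 0 → δ = (W + √(W² + 2kWh))/k
δ = (59.841 + √(3580.9 + 20278.9))/0.9259 = (59.841 + 154.47)/0.9259 = 231.46 mm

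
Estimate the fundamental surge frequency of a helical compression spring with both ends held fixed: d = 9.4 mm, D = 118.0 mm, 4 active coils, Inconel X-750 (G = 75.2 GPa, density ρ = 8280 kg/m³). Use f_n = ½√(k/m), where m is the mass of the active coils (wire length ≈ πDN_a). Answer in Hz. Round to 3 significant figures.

57.2 Hz

k = Gd⁴/(8D³N_a) = (75.2×10³)(9.4⁴)/(8·118.0³·4) = 11.167 N/mm = 11167 N/m
Wire length L = πDN_a = π·118.0·4 = 1482.8 mm
m = ρ·(πd²/4)·L = 8280 × 69.398×10⁻⁶ m² × 1.4828 m = 0.85206 kg
f_n = ½√(k/m) = 0.5·√(11167/0.85206) = 0.5·√(13106) = 57.24 Hz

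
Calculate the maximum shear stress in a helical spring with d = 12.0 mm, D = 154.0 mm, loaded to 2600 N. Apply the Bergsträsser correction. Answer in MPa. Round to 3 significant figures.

Spring index C = D/d = 154.0/12.0 = 12.8333
K_B = (4C+2)/(4C−3) = 53.333/48.333 = 1.1034
τ₀ = 8FD/(πd³) = 8·2600·154.0/(π·12.0³) = 3.2032e+06/5428.7 = 590.05 MPa
τ_max = K·τ₀ = 1.1034 × 590.05 = 651.09 MPa

651 MPa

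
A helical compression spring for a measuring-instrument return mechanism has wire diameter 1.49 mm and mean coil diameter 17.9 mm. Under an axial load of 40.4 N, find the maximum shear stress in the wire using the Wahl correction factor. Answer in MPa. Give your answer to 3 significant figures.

Spring index C = D/d = 17.9/1.49 = 12.0134
K_W = (4C−1)/(4C−4) + 0.615/C = 47.054/44.054 + 0.0512 = 1.1193
τ₀ = 8FD/(πd³) = 8·40.4·17.9/(π·1.49³) = 5785.28/10.392 = 556.69 MPa
τ_max = K·τ₀ = 1.1193 × 556.69 = 623.1 MPa

623 MPa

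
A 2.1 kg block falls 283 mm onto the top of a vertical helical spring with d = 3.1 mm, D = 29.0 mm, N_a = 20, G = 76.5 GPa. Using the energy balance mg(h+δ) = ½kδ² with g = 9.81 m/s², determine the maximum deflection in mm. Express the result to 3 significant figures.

k = Gd⁴/(8D³N_a) = (76.5×10³)(3.1⁴)/(8·29.0³·20) = 1.8105 N/mm
W = mg = 2.1 × 9.81 = 20.601 N
½kδ² − Wδ − Wh = 0 → δ = (W + √(W² + 2kWh))/k
δ = (20.601 + √(424.4 + 21110.5))/1.8105 = (20.601 + 146.75)/1.8105 = 92.433 mm

92.4 mm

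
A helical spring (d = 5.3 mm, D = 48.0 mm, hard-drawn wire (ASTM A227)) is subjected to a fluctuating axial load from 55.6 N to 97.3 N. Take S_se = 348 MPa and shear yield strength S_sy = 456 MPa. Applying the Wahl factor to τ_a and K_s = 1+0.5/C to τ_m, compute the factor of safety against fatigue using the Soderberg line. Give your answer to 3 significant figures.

4.94

C = D/d = 48.0/5.3 = 9.0566; K_W = (4C−1)/(4C−4)+0.615/C = 1.1610; K_s = 1+0.5/C = 1.0552
F_a = (F_max−F_min)/2 = 20.85 N; F_m = (F_max+F_min)/2 = 76.45 N
τ_a = K_W·8F_aD/(πd³) = 1.1610 × 17.118 = 19.874 MPa
τ_m = K_s·8F_mD/(πd³) = 1.0552 × 62.767 = 66.232 MPa
Soderberg: 1/n_f = τ_a/S_se + τ_m/S_sy = 19.874/348 + 66.232/456 = 0.05711 + 0.14525 = 0.20236
n_f = 1/0.20236 = 4.942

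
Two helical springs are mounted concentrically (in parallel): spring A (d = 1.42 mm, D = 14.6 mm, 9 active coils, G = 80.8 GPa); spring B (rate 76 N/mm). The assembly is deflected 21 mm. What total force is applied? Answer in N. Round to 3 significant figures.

k_A = Gd⁴/(8D³N_a) = (80.8×10³)(1.42⁴)/(8·14.6³·9) = 1.4661 N/mm
Parallel: k_eq = 1.4661 + 76 = 77.466 N/mm
F = k_eq·δ = 77.466·21 = 1626.8 N

1630 N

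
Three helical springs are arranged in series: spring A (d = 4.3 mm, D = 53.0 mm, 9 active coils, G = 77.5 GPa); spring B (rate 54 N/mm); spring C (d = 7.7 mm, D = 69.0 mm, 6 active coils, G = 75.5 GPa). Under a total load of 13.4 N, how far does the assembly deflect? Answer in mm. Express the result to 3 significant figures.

k_A = Gd⁴/(8D³N_a) = (77.5×10³)(4.3⁴)/(8·53.0³·9) = 2.4718 N/mm
k_C = Gd⁴/(8D³N_a) = (75.5×10³)(7.7⁴)/(8·69.0³·6) = 16.831 N/mm
Series: 1/k_eq = 1/2.4718 + 1/54 + 1/16.831 = 0.48249; k_eq = 2.0726 N/mm
δ = F/k_eq = 13.4/2.0726 = 6.4654 mm

6.47 mm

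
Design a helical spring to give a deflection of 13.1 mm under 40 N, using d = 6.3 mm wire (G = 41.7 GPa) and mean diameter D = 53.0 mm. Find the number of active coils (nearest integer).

18

Required rate k = F/δ = 40/13.1 = 3.0534 N/mm
N_a = Gd⁴/(8D³k) = (41.7×10³ × 6.3⁴)/(8 × 53.0³ × 3.0534)
    = 6.56898e+07 / 3.63669e+06 = 18.06 → 18 coils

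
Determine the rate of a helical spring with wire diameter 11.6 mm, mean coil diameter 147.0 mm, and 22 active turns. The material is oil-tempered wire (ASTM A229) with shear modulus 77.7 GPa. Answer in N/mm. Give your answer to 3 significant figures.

k = Gd⁴/(8D³N_a) = (77.7×10³ × 11.6⁴) / (8 × 147.0³ × 22)
  = 1.40687e+09 / 5.59068e+08 = 2.5164 N/mm

2.52 N/mm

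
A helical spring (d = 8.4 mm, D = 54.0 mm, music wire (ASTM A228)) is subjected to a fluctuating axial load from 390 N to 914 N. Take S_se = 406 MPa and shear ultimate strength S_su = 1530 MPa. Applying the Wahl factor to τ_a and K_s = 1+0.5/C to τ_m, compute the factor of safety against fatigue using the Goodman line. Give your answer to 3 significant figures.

C = D/d = 54.0/8.4 = 6.4286; K_W = (4C−1)/(4C−4)+0.615/C = 1.2338; K_s = 1+0.5/C = 1.0778
F_a = (F_max−F_min)/2 = 262 N; F_m = (F_max+F_min)/2 = 652 N
τ_a = K_W·8F_aD/(πd³) = 1.2338 × 60.785 = 74.998 MPa
τ_m = K_s·8F_mD/(πd³) = 1.0778 × 151.27 = 163.03 MPa
Goodman: 1/n_f = τ_a/S_se + τ_m/S_su = 74.998/406 + 163.03/1530 = 0.18472 + 0.10656 = 0.29128
n_f = 1/0.29128 = 3.433

3.43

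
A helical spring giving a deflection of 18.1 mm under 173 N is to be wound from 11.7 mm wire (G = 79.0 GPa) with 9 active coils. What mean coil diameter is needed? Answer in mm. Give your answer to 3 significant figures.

129 mm

Required rate k = F/δ = 173/18.1 = 9.558 N/mm
D = (Gd⁴/(8N_a·k))^(1/3) = (79.0×10³·11.7⁴/(8·9·9.558))^(1/3)
  = (2.15115e+06)^(1/3) = 129.0893 mm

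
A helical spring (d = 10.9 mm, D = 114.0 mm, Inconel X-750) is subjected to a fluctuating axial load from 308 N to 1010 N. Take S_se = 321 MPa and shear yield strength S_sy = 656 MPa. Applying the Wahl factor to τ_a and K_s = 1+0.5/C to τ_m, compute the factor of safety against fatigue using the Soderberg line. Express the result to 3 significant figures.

1.94

C = D/d = 114.0/10.9 = 10.4587; K_W = (4C−1)/(4C−4)+0.615/C = 1.1381; K_s = 1+0.5/C = 1.0478
F_a = (F_max−F_min)/2 = 351 N; F_m = (F_max+F_min)/2 = 659 N
τ_a = K_W·8F_aD/(πd³) = 1.1381 × 78.681 = 89.547 MPa
τ_m = K_s·8F_mD/(πd³) = 1.0478 × 147.72 = 154.79 MPa
Soderberg: 1/n_f = τ_a/S_se + τ_m/S_sy = 89.547/321 + 154.79/656 = 0.27896 + 0.23595 = 0.51492
n_f = 1/0.51492 = 1.942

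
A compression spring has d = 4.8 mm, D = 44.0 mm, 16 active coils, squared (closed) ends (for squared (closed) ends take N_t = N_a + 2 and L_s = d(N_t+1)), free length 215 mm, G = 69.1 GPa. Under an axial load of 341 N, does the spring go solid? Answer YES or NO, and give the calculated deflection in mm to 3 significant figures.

k = Gd⁴/(8D³N_a) = (69.1×10³)(4.8⁴)/(8·44.0³·16) = 3.3641 N/mm
N_t = 18; L_s = 4.8·19 = 91.2 mm; δ_solid = L₀ − L_s = 215 − 91.2 = 123.8 mm
δ = F/k = 341/3.3641 = 101.36 mm
δ < δ_solid → spring does not go solid

NO, δ = 101 mm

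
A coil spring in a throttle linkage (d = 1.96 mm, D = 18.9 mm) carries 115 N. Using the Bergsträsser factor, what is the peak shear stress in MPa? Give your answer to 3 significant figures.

838 MPa

Spring index C = D/d = 18.9/1.96 = 9.6429
K_B = (4C+2)/(4C−3) = 40.571/35.571 = 1.1406
τ₀ = 8FD/(πd³) = 8·115·18.9/(π·1.96³) = 17388/23.655 = 735.07 MPa
τ_max = K·τ₀ = 1.1406 × 735.07 = 838.4 MPa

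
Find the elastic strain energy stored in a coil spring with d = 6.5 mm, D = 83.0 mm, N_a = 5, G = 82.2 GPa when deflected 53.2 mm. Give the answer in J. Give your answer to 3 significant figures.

9.08 J

k = Gd⁴/(8D³N_a) = (82.2×10³)(6.5⁴)/(8·83.0³·5) = 6.4155 N/mm
U = ½kδ² = 0.5 × 6.4155 × 53.2² = 9078.7 N·mm = 9.0787 J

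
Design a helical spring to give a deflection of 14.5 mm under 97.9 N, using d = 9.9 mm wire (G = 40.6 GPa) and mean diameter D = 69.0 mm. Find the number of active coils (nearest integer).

Required rate k = F/δ = 97.9/14.5 = 6.7517 N/mm
N_a = Gd⁴/(8D³k) = (40.6×10³ × 9.9⁴)/(8 × 69.0³ × 6.7517)
    = 3.90002e+08 / 1.7744e+07 = 21.98 → 22 coils

22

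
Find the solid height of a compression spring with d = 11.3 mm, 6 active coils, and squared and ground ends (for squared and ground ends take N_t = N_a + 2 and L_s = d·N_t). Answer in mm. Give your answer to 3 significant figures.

90.4 mm

squared and ground ends: N_t = N_a + 2 = 6 + 2 = 8
L_s = d·N_t = 11.3 × 8 = 90.4 mm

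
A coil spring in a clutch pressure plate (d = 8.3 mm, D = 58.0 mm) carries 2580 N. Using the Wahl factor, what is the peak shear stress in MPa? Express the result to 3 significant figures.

Spring index C = D/d = 58.0/8.3 = 6.9880
K_W = (4C−1)/(4C−4) + 0.615/C = 26.952/23.952 + 0.0880 = 1.2133
τ₀ = 8FD/(πd³) = 8·2580·58.0/(π·8.3³) = 1.19712e+06/1796.3 = 666.43 MPa
τ_max = K·τ₀ = 1.2133 × 666.43 = 808.55 MPa

809 MPa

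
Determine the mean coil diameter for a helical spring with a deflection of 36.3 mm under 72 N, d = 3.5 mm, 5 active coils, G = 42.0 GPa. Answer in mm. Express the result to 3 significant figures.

43.0 mm

Required rate k = F/δ = 72/36.3 = 1.9835 N/mm
D = (Gd⁴/(8N_a·k))^(1/3) = (42.0×10³·3.5⁴/(8·5·1.9835))^(1/3)
  = (79439.3)^(1/3) = 42.9878 mm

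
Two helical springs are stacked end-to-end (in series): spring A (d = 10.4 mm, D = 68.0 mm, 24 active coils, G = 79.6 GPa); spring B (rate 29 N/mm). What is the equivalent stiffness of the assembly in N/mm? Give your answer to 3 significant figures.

k_A = Gd⁴/(8D³N_a) = (79.6×10³)(10.4⁴)/(8·68.0³·24) = 15.425 N/mm
Series: 1/k_eq = 1/15.425 + 1/29 = 0.099314; k_eq = 10.069 N/mm

10.1 N/mm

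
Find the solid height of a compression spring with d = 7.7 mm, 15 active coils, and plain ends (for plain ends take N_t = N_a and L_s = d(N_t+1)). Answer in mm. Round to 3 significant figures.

plain ends: N_t = N_a = 15
L_s = d·(N_t+1) = 7.7 × 16 = 123.2 mm

123 mm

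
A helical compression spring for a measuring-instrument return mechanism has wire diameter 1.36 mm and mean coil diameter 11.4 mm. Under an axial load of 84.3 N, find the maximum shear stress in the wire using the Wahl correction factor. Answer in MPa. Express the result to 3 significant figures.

1140 MPa

Spring index C = D/d = 11.4/1.36 = 8.3824
K_W = (4C−1)/(4C−4) + 0.615/C = 32.529/29.529 + 0.0734 = 1.1750
τ₀ = 8FD/(πd³) = 8·84.3·11.4/(π·1.36³) = 7688.16/7.9025 = 972.87 MPa
τ_max = K·τ₀ = 1.1750 × 972.87 = 1143.1 MPa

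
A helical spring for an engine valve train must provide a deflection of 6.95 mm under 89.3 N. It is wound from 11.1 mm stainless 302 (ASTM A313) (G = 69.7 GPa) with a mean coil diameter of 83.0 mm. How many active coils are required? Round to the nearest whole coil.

18

Required rate k = F/δ = 89.3/6.95 = 12.849 N/mm
N_a = Gd⁴/(8D³k) = (69.7×10³ × 11.1⁴)/(8 × 83.0³ × 12.849)
    = 1.0581e+09 / 5.87748e+07 = 18 → 18 coils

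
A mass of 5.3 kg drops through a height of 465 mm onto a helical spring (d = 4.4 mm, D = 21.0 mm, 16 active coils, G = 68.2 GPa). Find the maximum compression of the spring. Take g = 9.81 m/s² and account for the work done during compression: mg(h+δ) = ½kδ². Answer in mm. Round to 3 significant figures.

49.8 mm

k = Gd⁴/(8D³N_a) = (68.2×10³)(4.4⁴)/(8·21.0³·16) = 21.564 N/mm
W = mg = 5.3 × 9.81 = 51.993 N
½kδ² − Wδ − Wh = 0 → δ = (W + √(W² + 2kWh))/k
δ = (51.993 + √(2703.3 + 1.04269e+06))/21.564 = (51.993 + 1022.4)/21.564 = 49.826 mm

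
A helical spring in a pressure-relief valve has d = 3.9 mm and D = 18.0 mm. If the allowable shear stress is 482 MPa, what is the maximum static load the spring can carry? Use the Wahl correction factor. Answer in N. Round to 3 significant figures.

C = D/d = 18.0/3.9 = 4.6154
K_W = (4C−1)/(4C−4) + 0.615/C = 17.462/14.462 + 0.1332 = 1.3407
τ_max = K·8FD/(πd³) → F_max = τ_allow·πd³/(8DK)
F_max = 482·π·3.9³/(8·18.0·1.3407) = 89824/193.06 = 465.26 N

465 N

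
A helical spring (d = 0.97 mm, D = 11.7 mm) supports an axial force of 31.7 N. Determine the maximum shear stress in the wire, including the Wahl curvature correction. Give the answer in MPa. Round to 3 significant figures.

1160 MPa

Spring index C = D/d = 11.7/0.97 = 12.0619
K_W = (4C−1)/(4C−4) + 0.615/C = 47.247/44.247 + 0.0510 = 1.1188
τ₀ = 8FD/(πd³) = 8·31.7·11.7/(π·0.97³) = 2967.12/2.8672 = 1034.8 MPa
τ_max = K·τ₀ = 1.1188 × 1034.8 = 1157.8 MPa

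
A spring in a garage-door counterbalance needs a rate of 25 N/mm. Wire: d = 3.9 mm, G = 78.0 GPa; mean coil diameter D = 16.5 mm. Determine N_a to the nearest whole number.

N_a = Gd⁴/(8D³k) = (78.0×10³ × 3.9⁴)/(8 × 16.5³ × 25)
    = 1.80448e+07 / 898425 = 20.08 → 20 coils

20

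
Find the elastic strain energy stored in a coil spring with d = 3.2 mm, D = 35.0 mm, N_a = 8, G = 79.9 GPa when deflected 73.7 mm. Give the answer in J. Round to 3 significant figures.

8.29 J

k = Gd⁴/(8D³N_a) = (79.9×10³)(3.2⁴)/(8·35.0³·8) = 3.0533 N/mm
U = ½kδ² = 0.5 × 3.0533 × 73.7² = 8292.2 N·mm = 8.2922 J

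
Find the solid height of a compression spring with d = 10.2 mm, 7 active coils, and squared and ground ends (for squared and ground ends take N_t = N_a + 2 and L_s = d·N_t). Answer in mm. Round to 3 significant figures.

91.8 mm

squared and ground ends: N_t = N_a + 2 = 7 + 2 = 9
L_s = d·N_t = 10.2 × 9 = 91.8 mm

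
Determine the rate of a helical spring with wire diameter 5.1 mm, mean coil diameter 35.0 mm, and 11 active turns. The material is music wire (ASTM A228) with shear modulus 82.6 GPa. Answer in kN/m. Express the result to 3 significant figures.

k = Gd⁴/(8D³N_a) = (82.6×10³ × 5.1⁴) / (8 × 35.0³ × 11)
  = 5.58806e+07 / 3.773e+06 = 14.811 N/mm

14.8 kN/m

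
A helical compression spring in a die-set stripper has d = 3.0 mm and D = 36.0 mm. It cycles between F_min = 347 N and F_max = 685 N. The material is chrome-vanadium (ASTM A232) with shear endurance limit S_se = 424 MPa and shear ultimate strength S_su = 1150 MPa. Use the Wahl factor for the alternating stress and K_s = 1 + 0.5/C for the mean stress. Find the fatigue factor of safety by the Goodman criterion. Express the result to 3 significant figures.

0.322

C = D/d = 36.0/3.0 = 12.0000; K_W = (4C−1)/(4C−4)+0.615/C = 1.1194; K_s = 1+0.5/C = 1.0417
F_a = (F_max−F_min)/2 = 169 N; F_m = (F_max+F_min)/2 = 516 N
τ_a = K_W·8F_aD/(πd³) = 1.1194 × 573.81 = 642.34 MPa
τ_m = K_s·8F_mD/(πd³) = 1.0417 × 1752 = 1825 MPa
Goodman: 1/n_f = τ_a/S_se + τ_m/S_su = 642.34/424 + 1825/1150 = 1.51495 + 1.58694 = 3.1019
n_f = 1/3.1019 = 0.3224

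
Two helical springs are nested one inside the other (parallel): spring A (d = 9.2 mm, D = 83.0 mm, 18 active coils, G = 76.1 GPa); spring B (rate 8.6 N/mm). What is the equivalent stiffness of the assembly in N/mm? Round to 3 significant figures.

15.2 N/mm

k_A = Gd⁴/(8D³N_a) = (76.1×10³)(9.2⁴)/(8·83.0³·18) = 6.6212 N/mm
Parallel: k_eq = 6.6212 + 8.6 = 15.221 N/mm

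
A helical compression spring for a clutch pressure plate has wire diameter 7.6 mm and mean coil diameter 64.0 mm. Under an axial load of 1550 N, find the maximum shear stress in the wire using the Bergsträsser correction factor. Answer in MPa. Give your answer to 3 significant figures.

Spring index C = D/d = 64.0/7.6 = 8.4211
K_B = (4C+2)/(4C−3) = 35.684/30.684 = 1.1630
τ₀ = 8FD/(πd³) = 8·1550·64.0/(π·7.6³) = 793600/1379.1 = 575.45 MPa
τ_max = K·τ₀ = 1.1630 × 575.45 = 669.22 MPa

669 MPa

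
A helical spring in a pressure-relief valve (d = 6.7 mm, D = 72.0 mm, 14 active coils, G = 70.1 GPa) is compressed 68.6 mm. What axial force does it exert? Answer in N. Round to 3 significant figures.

k = Gd⁴/(8D³N_a) = (70.1×10³)(6.7⁴)/(8·72.0³·14) = 3.3791 N/mm
F = k·δ = 3.3791 × 68.6 = 231.81 N

232 N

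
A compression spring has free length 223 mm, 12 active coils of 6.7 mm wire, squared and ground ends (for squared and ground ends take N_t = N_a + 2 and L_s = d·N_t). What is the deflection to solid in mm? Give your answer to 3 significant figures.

129 mm

N_t = 14; L_s = 6.7·14 = 93.8 mm
δ_solid = L₀ − L_s = 223 − 93.8 = 129.2 mm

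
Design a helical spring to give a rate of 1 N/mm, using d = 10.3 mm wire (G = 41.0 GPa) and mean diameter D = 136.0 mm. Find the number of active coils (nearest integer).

23

N_a = Gd⁴/(8D³k) = (41.0×10³ × 10.3⁴)/(8 × 136.0³ × 1)
    = 4.61459e+08 / 2.01236e+07 = 22.93 → 23 coils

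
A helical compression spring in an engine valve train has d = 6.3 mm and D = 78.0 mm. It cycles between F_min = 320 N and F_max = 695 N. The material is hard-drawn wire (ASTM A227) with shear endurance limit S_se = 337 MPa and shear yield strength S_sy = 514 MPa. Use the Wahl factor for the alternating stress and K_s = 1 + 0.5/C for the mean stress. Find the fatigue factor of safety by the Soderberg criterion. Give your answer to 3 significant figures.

C = D/d = 78.0/6.3 = 12.3810; K_W = (4C−1)/(4C−4)+0.615/C = 1.1156; K_s = 1+0.5/C = 1.0404
F_a = (F_max−F_min)/2 = 187.5 N; F_m = (F_max+F_min)/2 = 507.5 N
τ_a = K_W·8F_aD/(πd³) = 1.1156 × 148.94 = 166.15 MPa
τ_m = K_s·8F_mD/(πd³) = 1.0404 × 403.13 = 419.41 MPa
Soderberg: 1/n_f = τ_a/S_se + τ_m/S_sy = 166.15/337 + 419.41/514 = 0.49304 + 0.81598 = 1.309
n_f = 1/1.309 = 0.7639

0.764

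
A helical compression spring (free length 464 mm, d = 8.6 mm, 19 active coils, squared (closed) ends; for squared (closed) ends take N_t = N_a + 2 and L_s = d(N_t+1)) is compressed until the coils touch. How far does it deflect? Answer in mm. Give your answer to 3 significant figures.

N_t = 21; L_s = 8.6·22 = 189.2 mm
δ_solid = L₀ − L_s = 464 − 189.2 = 274.8 mm

275 mm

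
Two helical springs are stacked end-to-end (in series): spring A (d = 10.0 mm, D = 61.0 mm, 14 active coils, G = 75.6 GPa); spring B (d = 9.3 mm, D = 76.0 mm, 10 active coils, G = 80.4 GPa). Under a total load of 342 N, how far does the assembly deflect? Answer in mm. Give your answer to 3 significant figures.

31.5 mm

k_A = Gd⁴/(8D³N_a) = (75.6×10³)(10.0⁴)/(8·61.0³·14) = 29.738 N/mm
k_B = Gd⁴/(8D³N_a) = (80.4×10³)(9.3⁴)/(8·76.0³·10) = 17.126 N/mm
Series: 1/k_eq = 1/29.738 + 1/17.126 = 0.092017; k_eq = 10.868 N/mm
δ = F/k_eq = 342/10.868 = 31.47 mm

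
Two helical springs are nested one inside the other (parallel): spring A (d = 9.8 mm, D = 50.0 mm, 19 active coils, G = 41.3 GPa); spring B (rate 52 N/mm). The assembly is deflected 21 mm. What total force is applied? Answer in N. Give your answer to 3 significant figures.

1510 N

k_A = Gd⁴/(8D³N_a) = (41.3×10³)(9.8⁴)/(8·50.0³·19) = 20.049 N/mm
Parallel: k_eq = 20.049 + 52 = 72.049 N/mm
F = k_eq·δ = 72.049·21 = 1513 N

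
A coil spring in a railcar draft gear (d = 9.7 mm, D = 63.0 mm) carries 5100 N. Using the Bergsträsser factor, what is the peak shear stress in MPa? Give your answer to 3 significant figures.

1090 MPa

Spring index C = D/d = 63.0/9.7 = 6.4948
K_B = (4C+2)/(4C−3) = 27.979/22.979 = 1.2176
τ₀ = 8FD/(πd³) = 8·5100·63.0/(π·9.7³) = 2.5704e+06/2867.2 = 896.47 MPa
τ_max = K·τ₀ = 1.2176 × 896.47 = 1091.5 MPa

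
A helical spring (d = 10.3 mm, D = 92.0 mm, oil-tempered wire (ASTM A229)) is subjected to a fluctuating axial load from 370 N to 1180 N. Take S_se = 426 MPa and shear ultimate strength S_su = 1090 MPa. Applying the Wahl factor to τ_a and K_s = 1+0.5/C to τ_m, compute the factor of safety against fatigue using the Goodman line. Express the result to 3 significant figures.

2.51

C = D/d = 92.0/10.3 = 8.9320; K_W = (4C−1)/(4C−4)+0.615/C = 1.1634; K_s = 1+0.5/C = 1.0560
F_a = (F_max−F_min)/2 = 405 N; F_m = (F_max+F_min)/2 = 775 N
τ_a = K_W·8F_aD/(πd³) = 1.1634 × 86.83 = 101.02 MPa
τ_m = K_s·8F_mD/(πd³) = 1.0560 × 166.16 = 175.46 MPa
Goodman: 1/n_f = τ_a/S_se + τ_m/S_su = 101.02/426 + 175.46/1090 = 0.23713 + 0.16097 = 0.3981
n_f = 1/0.3981 = 2.512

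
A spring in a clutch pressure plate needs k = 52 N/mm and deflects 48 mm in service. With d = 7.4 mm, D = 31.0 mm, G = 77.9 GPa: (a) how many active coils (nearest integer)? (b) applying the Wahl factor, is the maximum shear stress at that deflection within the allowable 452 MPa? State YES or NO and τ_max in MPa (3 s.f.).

(a) 19 coils; (b) NO, τ_max = 667 MPa

N_a = Gd⁴/(8D³k) = (77.9×10³)(7.4⁴)/(8·31.0³·52) = 18.85 → N_a = 19
Actual rate k = Gd⁴/(8D³·19) = 51.586 N/mm
Working load F = kδ = 51.586·48 = 2476.1 N
C = 31.0/7.4 = 4.1892; K_W = (4C−1)/(4C−4)+0.615/C = 1.3820
τ_max = K_W·8FD/(πd³) = 1.3820·482.37 = 666.63 MPa
τ_max > 452 MPa → exceeds allowable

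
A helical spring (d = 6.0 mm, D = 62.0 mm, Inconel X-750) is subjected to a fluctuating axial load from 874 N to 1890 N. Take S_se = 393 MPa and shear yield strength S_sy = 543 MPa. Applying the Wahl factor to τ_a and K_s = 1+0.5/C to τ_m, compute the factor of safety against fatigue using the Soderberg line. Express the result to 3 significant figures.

C = D/d = 62.0/6.0 = 10.3333; K_W = (4C−1)/(4C−4)+0.615/C = 1.1399; K_s = 1+0.5/C = 1.0484
F_a = (F_max−F_min)/2 = 508 N; F_m = (F_max+F_min)/2 = 1382 N
τ_a = K_W·8F_aD/(πd³) = 1.1399 × 371.31 = 423.25 MPa
τ_m = K_s·8F_mD/(πd³) = 1.0484 × 1010.2 = 1059 MPa
Soderberg: 1/n_f = τ_a/S_se + τ_m/S_sy = 423.25/393 + 1059/543 = 1.07698 + 1.95033 = 3.0273
n_f = 1/3.0273 = 0.3303

0.330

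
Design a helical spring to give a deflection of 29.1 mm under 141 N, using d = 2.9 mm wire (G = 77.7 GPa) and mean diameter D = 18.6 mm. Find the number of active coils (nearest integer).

Required rate k = F/δ = 141/29.1 = 4.8454 N/mm
N_a = Gd⁴/(8D³k) = (77.7×10³ × 2.9⁴)/(8 × 18.6³ × 4.8454)
    = 5.49557e+06 / 249434 = 22.03 → 22 coils

22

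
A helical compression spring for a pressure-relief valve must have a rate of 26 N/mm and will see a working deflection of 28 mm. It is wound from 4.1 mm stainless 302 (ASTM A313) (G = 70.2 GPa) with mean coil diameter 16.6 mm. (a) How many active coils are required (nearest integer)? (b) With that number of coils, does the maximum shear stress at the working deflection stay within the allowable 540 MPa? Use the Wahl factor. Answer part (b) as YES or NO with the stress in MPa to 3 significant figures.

N_a = Gd⁴/(8D³k) = (70.2×10³)(4.1⁴)/(8·16.6³·26) = 20.85 → N_a = 21
Actual rate k = Gd⁴/(8D³·21) = 25.813 N/mm
Working load F = kδ = 25.813·28 = 722.76 N
C = 16.6/4.1 = 4.0488; K_W = (4C−1)/(4C−4)+0.615/C = 1.3979
τ_max = K_W·8FD/(πd³) = 1.3979·443.3 = 619.68 MPa
τ_max > 540 MPa → exceeds allowable

(a) 21 coils; (b) NO, τ_max = 620 MPa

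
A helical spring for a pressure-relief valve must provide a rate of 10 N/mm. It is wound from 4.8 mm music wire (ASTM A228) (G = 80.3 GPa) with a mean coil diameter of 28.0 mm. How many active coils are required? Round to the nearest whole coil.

24

N_a = Gd⁴/(8D³k) = (80.3×10³ × 4.8⁴)/(8 × 28.0³ × 10)
    = 4.26266e+07 / 1.75616e+06 = 24.27 → 24 coils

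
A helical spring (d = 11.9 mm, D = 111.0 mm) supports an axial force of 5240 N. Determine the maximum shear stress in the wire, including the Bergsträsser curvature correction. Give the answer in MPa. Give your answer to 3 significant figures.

1010 MPa

Spring index C = D/d = 111.0/11.9 = 9.3277
K_B = (4C+2)/(4C−3) = 39.311/34.311 = 1.1457
τ₀ = 8FD/(πd³) = 8·5240·111.0/(π·11.9³) = 4.65312e+06/5294.1 = 878.93 MPa
τ_max = K·τ₀ = 1.1457 × 878.93 = 1007 MPa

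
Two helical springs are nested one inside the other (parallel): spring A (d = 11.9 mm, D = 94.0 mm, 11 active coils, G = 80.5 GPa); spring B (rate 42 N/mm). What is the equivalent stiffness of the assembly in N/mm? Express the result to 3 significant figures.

k_A = Gd⁴/(8D³N_a) = (80.5×10³)(11.9⁴)/(8·94.0³·11) = 22.086 N/mm
Parallel: k_eq = 22.086 + 42 = 64.086 N/mm

64.1 N/mm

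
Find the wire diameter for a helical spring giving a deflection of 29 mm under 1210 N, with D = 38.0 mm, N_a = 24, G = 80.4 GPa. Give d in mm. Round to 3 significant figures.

8.60 mm

Required rate k = F/δ = 1210/29 = 41.724 N/mm
d = (8D³N_a·k / G)^(1/4) = (8·38.0³·24·41.724 / (80.4×10³))^0.25
  = (5467.4)^0.25 = 8.5990 mm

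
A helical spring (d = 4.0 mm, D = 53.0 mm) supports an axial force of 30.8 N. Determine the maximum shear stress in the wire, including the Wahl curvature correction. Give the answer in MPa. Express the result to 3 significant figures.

71.9 MPa

Spring index C = D/d = 53.0/4.0 = 13.2500
K_W = (4C−1)/(4C−4) + 0.615/C = 52.000/49.000 + 0.0464 = 1.1076
τ₀ = 8FD/(πd³) = 8·30.8·53.0/(π·4.0³) = 13059.2/201.06 = 64.951 MPa
τ_max = K·τ₀ = 1.1076 × 64.951 = 71.942 MPa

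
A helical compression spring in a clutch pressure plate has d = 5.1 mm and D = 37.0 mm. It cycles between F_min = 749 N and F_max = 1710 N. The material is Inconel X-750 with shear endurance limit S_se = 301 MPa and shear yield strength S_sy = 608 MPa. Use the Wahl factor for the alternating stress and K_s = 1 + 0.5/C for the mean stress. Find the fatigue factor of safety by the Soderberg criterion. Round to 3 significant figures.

C = D/d = 37.0/5.1 = 7.2549; K_W = (4C−1)/(4C−4)+0.615/C = 1.2047; K_s = 1+0.5/C = 1.0689
F_a = (F_max−F_min)/2 = 480.5 N; F_m = (F_max+F_min)/2 = 1229.5 N
τ_a = K_W·8F_aD/(πd³) = 1.2047 × 341.29 = 411.15 MPa
τ_m = K_s·8F_mD/(πd³) = 1.0689 × 873.29 = 933.48 MPa
Soderberg: 1/n_f = τ_a/S_se + τ_m/S_sy = 411.15/301 + 933.48/608 = 1.36593 + 1.53533 = 2.9013
n_f = 1/2.9013 = 0.3447

0.345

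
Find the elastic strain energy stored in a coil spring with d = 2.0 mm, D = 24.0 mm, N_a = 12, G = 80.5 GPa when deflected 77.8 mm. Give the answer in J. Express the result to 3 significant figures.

2.94 J

k = Gd⁴/(8D³N_a) = (80.5×10³)(2.0⁴)/(8·24.0³·12) = 0.97053 N/mm
U = ½kδ² = 0.5 × 0.97053 × 77.8² = 2937.2 N·mm = 2.9372 J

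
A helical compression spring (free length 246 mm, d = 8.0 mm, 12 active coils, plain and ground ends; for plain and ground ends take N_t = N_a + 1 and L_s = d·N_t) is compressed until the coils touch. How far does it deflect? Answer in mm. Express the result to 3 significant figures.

N_t = 13; L_s = 8.0·13 = 104 mm
δ_solid = L₀ − L_s = 246 − 104 = 142 mm

142 mm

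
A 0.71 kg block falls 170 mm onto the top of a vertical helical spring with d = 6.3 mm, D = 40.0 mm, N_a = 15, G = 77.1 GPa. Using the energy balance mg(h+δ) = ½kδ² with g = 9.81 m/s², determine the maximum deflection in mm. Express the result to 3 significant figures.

k = Gd⁴/(8D³N_a) = (77.1×10³)(6.3⁴)/(8·40.0³·15) = 15.814 N/mm
W = mg = 0.71 × 9.81 = 6.9651 N
½kδ² − Wδ − Wh = 0 → δ = (W + √(W² + 2kWh))/k
δ = (6.9651 + √(48.513 + 37450.8))/15.814 = (6.9651 + 193.65)/15.814 = 12.685 mm

12.7 mm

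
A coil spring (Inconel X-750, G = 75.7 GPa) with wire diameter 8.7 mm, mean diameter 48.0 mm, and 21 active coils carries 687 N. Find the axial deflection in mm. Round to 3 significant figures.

29.4 mm

k = Gd⁴/(8D³N_a) = (75.7×10³)(8.7⁴)/(8·48.0³·21) = 23.342 N/mm
δ = F/k = 687 / 23.342 = 29.432 mm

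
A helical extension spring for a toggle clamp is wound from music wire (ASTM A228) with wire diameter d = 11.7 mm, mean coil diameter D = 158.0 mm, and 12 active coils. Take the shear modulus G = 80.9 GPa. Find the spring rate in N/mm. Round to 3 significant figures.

4.00 N/mm

k = Gd⁴/(8D³N_a) = (80.9×10³ × 11.7⁴) / (8 × 158.0³ × 12)
  = 1.51597e+09 / 3.78654e+08 = 4.0036 N/mm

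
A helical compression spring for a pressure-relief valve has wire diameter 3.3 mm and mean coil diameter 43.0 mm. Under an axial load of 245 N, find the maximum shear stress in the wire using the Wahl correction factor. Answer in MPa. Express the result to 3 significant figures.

Spring index C = D/d = 43.0/3.3 = 13.0303
K_W = (4C−1)/(4C−4) + 0.615/C = 51.121/48.121 + 0.0472 = 1.1095
τ₀ = 8FD/(πd³) = 8·245·43.0/(π·3.3³) = 84280/112.9 = 746.51 MPa
τ_max = K·τ₀ = 1.1095 × 746.51 = 828.28 MPa

828 MPa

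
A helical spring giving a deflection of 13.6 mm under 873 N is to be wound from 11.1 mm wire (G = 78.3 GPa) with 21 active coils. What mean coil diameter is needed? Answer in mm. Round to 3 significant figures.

Required rate k = F/δ = 873/13.6 = 64.191 N/mm
D = (Gd⁴/(8N_a·k))^(1/3) = (78.3×10³·11.1⁴/(8·21·64.191))^(1/3)
  = (110222)^(1/3) = 47.9464 mm

47.9 mm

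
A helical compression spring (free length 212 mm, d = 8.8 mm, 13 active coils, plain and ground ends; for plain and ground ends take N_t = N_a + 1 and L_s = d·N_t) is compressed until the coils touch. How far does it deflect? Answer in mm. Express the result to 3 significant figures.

N_t = 14; L_s = 8.8·14 = 123.2 mm
δ_solid = L₀ − L_s = 212 − 123.2 = 88.8 mm

88.8 mm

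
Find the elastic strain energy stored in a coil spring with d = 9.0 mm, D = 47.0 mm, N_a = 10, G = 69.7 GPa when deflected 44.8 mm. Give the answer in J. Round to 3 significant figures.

55.3 J

k = Gd⁴/(8D³N_a) = (69.7×10³)(9.0⁴)/(8·47.0³·10) = 55.058 N/mm
U = ½kδ² = 0.5 × 55.058 × 44.8² = 55252 N·mm = 55.252 J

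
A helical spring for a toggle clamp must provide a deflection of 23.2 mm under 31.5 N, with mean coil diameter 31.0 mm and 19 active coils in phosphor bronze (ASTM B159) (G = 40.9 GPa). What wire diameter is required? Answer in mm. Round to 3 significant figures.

Required rate k = F/δ = 31.5/23.2 = 1.3578 N/mm
d = (8D³N_a·k / G)^(1/4) = (8·31.0³·19·1.3578 / (40.9×10³))^0.25
  = (150.32)^0.25 = 3.5015 mm

3.50 mm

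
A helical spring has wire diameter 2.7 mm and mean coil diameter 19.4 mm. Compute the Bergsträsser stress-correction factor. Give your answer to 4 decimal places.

C = D/d = 19.4/2.7 = 7.1852
K_B = (4C+2)/(4C−3) = 30.741/25.741 = 1.1942

1.1942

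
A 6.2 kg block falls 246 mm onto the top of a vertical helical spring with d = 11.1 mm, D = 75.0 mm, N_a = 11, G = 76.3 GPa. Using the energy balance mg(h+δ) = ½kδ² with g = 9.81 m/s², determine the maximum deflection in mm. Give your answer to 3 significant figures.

33.0 mm

k = Gd⁴/(8D³N_a) = (76.3×10³)(11.1⁴)/(8·75.0³·11) = 31.2 N/mm
W = mg = 6.2 × 9.81 = 60.822 N
½kδ² − Wδ − Wh = 0 → δ = (W + √(W² + 2kWh))/k
δ = (60.822 + √(3699.3 + 933632))/31.2 = (60.822 + 968.16)/31.2 = 32.981 mm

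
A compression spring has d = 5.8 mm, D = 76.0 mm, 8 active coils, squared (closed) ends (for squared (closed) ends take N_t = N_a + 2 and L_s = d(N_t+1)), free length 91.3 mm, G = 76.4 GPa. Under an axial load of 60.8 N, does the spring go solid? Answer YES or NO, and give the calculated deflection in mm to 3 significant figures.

NO, δ = 19.8 mm

k = Gd⁴/(8D³N_a) = (76.4×10³)(5.8⁴)/(8·76.0³·8) = 3.0774 N/mm
N_t = 10; L_s = 5.8·11 = 63.8 mm; δ_solid = L₀ − L_s = 91.3 − 63.8 = 27.5 mm
δ = F/k = 60.8/3.0774 = 19.757 mm
δ < δ_solid → spring does not go solid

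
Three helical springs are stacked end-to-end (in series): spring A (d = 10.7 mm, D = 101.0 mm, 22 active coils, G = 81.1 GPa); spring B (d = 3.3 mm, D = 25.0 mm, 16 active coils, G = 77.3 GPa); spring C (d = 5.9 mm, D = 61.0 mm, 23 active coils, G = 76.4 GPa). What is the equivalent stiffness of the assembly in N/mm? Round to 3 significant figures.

k_A = Gd⁴/(8D³N_a) = (81.1×10³)(10.7⁴)/(8·101.0³·22) = 5.8625 N/mm
k_B = Gd⁴/(8D³N_a) = (77.3×10³)(3.3⁴)/(8·25.0³·16) = 4.5836 N/mm
k_C = Gd⁴/(8D³N_a) = (76.4×10³)(5.9⁴)/(8·61.0³·23) = 2.2166 N/mm
Series: 1/k_eq = 1/5.8625 + 1/4.5836 + 1/2.2166 = 0.83988; k_eq = 1.1906 N/mm

1.19 N/mm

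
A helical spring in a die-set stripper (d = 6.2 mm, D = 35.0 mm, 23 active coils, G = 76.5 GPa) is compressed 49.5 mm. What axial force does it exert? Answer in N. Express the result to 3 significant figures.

709 N

k = Gd⁴/(8D³N_a) = (76.5×10³)(6.2⁴)/(8·35.0³·23) = 14.329 N/mm
F = k·δ = 14.329 × 49.5 = 709.27 N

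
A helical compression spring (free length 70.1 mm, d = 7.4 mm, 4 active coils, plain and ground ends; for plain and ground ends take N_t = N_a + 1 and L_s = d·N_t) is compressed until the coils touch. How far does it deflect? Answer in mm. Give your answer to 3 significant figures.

33.1 mm

N_t = 5; L_s = 7.4·5 = 37 mm
δ_solid = L₀ − L_s = 70.1 − 37 = 33.1 mm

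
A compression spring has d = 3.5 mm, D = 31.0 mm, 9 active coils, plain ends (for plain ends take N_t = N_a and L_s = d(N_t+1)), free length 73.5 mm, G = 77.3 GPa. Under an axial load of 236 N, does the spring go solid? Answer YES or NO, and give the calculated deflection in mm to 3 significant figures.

YES, δ = 43.6 mm

k = Gd⁴/(8D³N_a) = (77.3×10³)(3.5⁴)/(8·31.0³·9) = 5.408 N/mm
N_t = 9; L_s = 3.5·10 = 35 mm; δ_solid = L₀ − L_s = 73.5 − 35 = 38.5 mm
δ = F/k = 236/5.408 = 43.639 mm
δ ≥ δ_solid → spring goes solid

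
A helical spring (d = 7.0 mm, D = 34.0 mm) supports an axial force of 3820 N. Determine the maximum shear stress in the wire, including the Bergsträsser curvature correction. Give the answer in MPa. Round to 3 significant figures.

1260 MPa

Spring index C = D/d = 34.0/7.0 = 4.8571
K_B = (4C+2)/(4C−3) = 21.429/16.429 = 1.3043
τ₀ = 8FD/(πd³) = 8·3820·34.0/(π·7.0³) = 1.03904e+06/1077.6 = 964.25 MPa
τ_max = K·τ₀ = 1.3043 × 964.25 = 1257.7 MPa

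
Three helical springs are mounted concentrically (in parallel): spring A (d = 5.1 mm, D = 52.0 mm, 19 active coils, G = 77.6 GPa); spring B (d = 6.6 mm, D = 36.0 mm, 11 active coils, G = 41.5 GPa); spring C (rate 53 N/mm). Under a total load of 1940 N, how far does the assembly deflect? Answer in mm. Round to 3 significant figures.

26.0 mm

k_A = Gd⁴/(8D³N_a) = (77.6×10³)(5.1⁴)/(8·52.0³·19) = 2.4563 N/mm
k_B = Gd⁴/(8D³N_a) = (41.5×10³)(6.6⁴)/(8·36.0³·11) = 19.179 N/mm
Parallel: k_eq = 2.4563 + 19.179 + 53 = 74.636 N/mm
δ = F/k_eq = 1940/74.636 = 25.993 mm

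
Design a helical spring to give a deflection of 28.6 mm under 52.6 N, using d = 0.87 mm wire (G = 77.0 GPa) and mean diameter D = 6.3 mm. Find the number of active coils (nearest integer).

12

Required rate k = F/δ = 52.6/28.6 = 1.8392 N/mm
N_a = Gd⁴/(8D³k) = (77.0×10³ × 0.87⁴)/(8 × 6.3³ × 1.8392)
    = 44113.1 / 3679.01 = 11.99 → 12 coils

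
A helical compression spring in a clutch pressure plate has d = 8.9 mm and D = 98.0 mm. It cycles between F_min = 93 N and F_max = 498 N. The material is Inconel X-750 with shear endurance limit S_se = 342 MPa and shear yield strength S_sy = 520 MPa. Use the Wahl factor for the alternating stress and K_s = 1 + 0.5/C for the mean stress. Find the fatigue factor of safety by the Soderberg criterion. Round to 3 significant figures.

2.24

C = D/d = 98.0/8.9 = 11.0112; K_W = (4C−1)/(4C−4)+0.615/C = 1.1308; K_s = 1+0.5/C = 1.0454
F_a = (F_max−F_min)/2 = 202.5 N; F_m = (F_max+F_min)/2 = 295.5 N
τ_a = K_W·8F_aD/(πd³) = 1.1308 × 71.684 = 81.058 MPa
τ_m = K_s·8F_mD/(πd³) = 1.0454 × 104.61 = 109.36 MPa
Soderberg: 1/n_f = τ_a/S_se + τ_m/S_sy = 81.058/342 + 109.36/520 = 0.23701 + 0.21030 = 0.44731
n_f = 1/0.44731 = 2.236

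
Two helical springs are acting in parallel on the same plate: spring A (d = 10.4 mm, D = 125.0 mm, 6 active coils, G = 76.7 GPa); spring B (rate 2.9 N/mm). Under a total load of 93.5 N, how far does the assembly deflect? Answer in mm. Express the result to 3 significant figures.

k_A = Gd⁴/(8D³N_a) = (76.7×10³)(10.4⁴)/(8·125.0³·6) = 9.571 N/mm
Parallel: k_eq = 9.571 + 2.9 = 12.471 N/mm
δ = F/k_eq = 93.5/12.471 = 7.4974 mm

7.50 mm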